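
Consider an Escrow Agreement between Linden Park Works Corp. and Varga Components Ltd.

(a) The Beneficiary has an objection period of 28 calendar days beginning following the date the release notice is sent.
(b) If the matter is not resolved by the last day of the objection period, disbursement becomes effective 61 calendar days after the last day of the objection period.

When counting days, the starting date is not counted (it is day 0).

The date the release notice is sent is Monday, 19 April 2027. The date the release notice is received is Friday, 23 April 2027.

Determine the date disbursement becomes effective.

17 July 2027

Adding 28 calendar days to 19 April 2027 gives 17 May 2027, which is the last day of the objection period.
The date disbursement becomes effective: 61 calendar days after 17 May 2027 is 17 July 2027.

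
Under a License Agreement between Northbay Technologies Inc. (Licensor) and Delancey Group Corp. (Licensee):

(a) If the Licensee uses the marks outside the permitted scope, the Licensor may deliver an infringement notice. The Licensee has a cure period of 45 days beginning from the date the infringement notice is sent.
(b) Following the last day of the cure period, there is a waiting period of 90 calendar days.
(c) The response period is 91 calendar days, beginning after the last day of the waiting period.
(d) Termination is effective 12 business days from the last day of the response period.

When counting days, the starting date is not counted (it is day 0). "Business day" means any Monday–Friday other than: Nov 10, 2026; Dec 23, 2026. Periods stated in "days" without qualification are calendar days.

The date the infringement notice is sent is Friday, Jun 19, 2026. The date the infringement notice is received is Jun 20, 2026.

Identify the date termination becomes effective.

The last day of the cure period: Jun 19, 2026 + 45 days = Aug 3, 2026.
The last day of the waiting period: 90 calendar days after Aug 3, 2026 is Nov 1, 2026.
The last day of the response period: Nov 1, 2026 + 91 days = Jan 31, 2027.
The date termination becomes effective: 12 business days after Sunday, Jan 31, 2027, skipping weekends — Feb 1, Feb 2, Feb 3, Feb 4, …, Feb 12, Feb 15, Feb 16 — lands on Tuesday, Feb 16, 2027.

Feb 16, 2027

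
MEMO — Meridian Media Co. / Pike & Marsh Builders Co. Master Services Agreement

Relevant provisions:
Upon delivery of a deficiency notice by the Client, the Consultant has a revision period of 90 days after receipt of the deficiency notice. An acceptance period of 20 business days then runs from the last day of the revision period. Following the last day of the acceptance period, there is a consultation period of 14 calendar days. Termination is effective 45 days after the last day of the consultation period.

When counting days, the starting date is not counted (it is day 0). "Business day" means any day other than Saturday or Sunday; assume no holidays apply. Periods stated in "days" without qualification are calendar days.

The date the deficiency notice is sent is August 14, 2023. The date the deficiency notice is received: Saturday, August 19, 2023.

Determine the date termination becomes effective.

February 12, 2024

The last day of the revision period: 90 calendar days after August 19, 2023 is November 17, 2023.
The last day of the acceptance period: counting 20 business days from Friday, November 17, 2023 (Nov 20, Nov 21, Nov 22, Nov 23, …, Dec 13, Dec 14, Dec 15, skipping weekends) reaches Friday, December 15, 2023.
Adding 14 calendar days to December 15, 2023 gives December 29, 2023, which is the last day of the consultation period.
The date termination becomes effective: December 29, 2023 + 45 days = February 12, 2024.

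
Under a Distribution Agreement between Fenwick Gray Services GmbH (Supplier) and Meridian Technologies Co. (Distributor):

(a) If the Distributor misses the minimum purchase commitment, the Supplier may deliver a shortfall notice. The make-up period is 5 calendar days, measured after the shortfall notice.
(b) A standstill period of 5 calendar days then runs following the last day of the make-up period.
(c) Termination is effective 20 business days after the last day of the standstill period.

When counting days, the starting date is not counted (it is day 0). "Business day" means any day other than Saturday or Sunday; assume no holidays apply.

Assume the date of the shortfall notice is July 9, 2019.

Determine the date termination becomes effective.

The last day of the make-up period: July 9, 2019 + 5 days = July 14, 2019.
Adding 5 calendar days to July 14, 2019 gives July 19, 2019, which is the last day of the standstill period.
From Friday, July 19, 2019, 20 business days (Jul 22, Jul 23, Jul 24, Jul 25, …, Aug 14, Aug 15, Aug 16, skipping weekends) brings us to Friday, August 16, 2019, which is the date termination becomes effective.

August 16, 2019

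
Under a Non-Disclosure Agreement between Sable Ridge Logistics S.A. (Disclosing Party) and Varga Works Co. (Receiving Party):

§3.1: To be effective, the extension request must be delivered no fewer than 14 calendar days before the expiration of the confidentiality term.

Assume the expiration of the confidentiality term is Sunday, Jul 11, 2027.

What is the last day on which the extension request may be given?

Jun 27, 2027

Counting back 14 calendar days from Jul 11, 2027 gives Jun 27, 2027.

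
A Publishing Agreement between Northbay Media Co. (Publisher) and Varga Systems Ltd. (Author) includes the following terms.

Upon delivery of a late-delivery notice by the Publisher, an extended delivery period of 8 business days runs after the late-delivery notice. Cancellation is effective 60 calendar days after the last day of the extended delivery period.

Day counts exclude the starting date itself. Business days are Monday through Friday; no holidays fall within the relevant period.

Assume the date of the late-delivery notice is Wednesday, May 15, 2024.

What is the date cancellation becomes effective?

The last day of the extended delivery period: 8 business days after Wednesday, May 15, 2024, skipping weekends — May 16, May 17, May 20, May 21, May 22, May 23, May 24, May 27 — lands on Monday, May 27, 2024.
The date cancellation becomes effective: May 27, 2024 + 60 days = July 26, 2024.

July 26, 2024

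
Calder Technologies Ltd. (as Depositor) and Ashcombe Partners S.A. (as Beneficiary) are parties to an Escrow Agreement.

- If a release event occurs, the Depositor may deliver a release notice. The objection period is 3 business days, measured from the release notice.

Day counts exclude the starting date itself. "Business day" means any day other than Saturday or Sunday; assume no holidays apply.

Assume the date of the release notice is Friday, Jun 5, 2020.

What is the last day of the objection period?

The last day of the objection period: 3 business days after Friday, Jun 5, 2020, skipping weekends — Jun 8, Jun 9, Jun 10 — lands on Wednesday, Jun 10, 2020.

Jun 10, 2020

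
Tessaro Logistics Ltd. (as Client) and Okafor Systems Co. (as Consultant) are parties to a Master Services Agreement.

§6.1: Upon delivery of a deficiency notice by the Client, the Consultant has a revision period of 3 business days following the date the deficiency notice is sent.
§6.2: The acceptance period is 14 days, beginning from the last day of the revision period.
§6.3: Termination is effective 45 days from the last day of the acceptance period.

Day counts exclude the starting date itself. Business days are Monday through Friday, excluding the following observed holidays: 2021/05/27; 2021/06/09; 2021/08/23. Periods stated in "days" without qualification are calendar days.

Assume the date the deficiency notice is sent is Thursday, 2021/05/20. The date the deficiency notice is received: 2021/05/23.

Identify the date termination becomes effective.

The last day of the revision period: 3 business days after Thursday, 2021/05/20, skipping weekends — May 21, May 24, May 25 — lands on Tuesday, 2021/05/25.
The last day of the acceptance period: 2021/05/25 + 14 days = 2021/06/08.
Adding 45 calendar days to 2021/06/08 gives 2021/07/23, which is the date termination becomes effective.

2021/07/23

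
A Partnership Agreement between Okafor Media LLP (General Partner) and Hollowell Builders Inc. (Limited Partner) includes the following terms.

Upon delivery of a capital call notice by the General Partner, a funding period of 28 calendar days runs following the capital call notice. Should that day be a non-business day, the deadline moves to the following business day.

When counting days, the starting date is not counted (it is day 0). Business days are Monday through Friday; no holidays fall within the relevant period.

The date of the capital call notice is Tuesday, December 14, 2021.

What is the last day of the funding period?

Adding 28 calendar days to December 14, 2021 gives January 11, 2022, which is the last day of the funding period. January 11, 2022 is a Tuesday, so no roll-forward applies.

January 11, 2022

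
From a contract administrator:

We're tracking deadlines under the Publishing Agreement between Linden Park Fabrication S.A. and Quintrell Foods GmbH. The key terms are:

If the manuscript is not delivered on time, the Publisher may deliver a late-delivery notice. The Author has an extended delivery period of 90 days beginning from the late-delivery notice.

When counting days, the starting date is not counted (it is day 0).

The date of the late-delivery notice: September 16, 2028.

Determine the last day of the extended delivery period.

December 15, 2028

Adding 90 calendar days to September 16, 2028 gives December 15, 2028, which is the last day of the extended delivery period.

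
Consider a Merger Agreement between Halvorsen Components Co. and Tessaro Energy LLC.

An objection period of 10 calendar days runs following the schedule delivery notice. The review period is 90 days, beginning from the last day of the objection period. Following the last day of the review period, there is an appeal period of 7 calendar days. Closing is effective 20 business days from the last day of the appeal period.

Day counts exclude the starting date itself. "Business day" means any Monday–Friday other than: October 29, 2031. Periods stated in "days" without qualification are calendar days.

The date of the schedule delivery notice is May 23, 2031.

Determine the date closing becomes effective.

The last day of the objection period: May 23, 2031 + 10 days = June 2, 2031.
The last day of the review period: 90 calendar days after June 2, 2031 is August 31, 2031.
The last day of the appeal period: 7 calendar days after August 31, 2031 is September 7, 2031.
The date closing becomes effective: counting 20 business days from Sunday, September 7, 2031 (Sep 8, Sep 9, Sep 10, Sep 11, …, Oct 1, Oct 2, Oct 3, skipping weekends) reaches Friday, October 3, 2031.

October 3, 2031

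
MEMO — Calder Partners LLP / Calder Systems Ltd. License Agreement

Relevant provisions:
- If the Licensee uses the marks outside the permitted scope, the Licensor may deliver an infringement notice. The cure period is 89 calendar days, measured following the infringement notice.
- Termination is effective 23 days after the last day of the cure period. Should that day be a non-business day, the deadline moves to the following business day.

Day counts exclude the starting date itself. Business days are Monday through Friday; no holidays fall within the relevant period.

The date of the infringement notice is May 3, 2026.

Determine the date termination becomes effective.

Adding 89 calendar days to May 3, 2026 gives Jul 31, 2026, which is the last day of the cure period.
The date termination becomes effective: Jul 31, 2026 + 23 days = Aug 23, 2026. That falls on a Sunday, so it rolls to the next business day, Monday, Aug 24, 2026.

Aug 24, 2026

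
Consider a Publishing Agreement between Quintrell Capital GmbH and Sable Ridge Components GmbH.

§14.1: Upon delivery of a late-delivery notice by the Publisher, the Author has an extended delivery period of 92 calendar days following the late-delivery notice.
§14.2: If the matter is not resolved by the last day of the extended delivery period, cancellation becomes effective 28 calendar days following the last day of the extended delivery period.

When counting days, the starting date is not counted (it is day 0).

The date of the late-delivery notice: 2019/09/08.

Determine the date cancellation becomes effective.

2020/01/06

Adding 92 calendar days to 2019/09/08 gives 2019/12/09, which is the last day of the extended delivery period.
The date cancellation becomes effective: 2019/12/09 + 28 days = 2020/01/06.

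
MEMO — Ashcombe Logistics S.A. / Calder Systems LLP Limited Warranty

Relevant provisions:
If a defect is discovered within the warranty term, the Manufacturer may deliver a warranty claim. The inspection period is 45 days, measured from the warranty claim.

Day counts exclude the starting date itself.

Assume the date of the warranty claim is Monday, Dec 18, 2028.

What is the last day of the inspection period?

Adding 45 calendar days to Dec 18, 2028 gives Feb 1, 2029, which is the last day of the inspection period.

Feb 1, 2029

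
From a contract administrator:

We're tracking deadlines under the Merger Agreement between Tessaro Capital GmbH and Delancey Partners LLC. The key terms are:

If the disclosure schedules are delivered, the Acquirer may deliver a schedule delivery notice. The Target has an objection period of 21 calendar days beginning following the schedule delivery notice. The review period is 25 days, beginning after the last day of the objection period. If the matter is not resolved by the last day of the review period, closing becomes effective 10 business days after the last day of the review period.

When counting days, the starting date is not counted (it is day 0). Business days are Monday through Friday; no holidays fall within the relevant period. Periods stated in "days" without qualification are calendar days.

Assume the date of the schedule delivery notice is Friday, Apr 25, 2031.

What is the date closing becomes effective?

The last day of the objection period: 21 calendar days after Apr 25, 2031 is May 16, 2031.
The last day of the review period: 25 calendar days after May 16, 2031 is Jun 10, 2031.
The date closing becomes effective: counting 10 business days from Tuesday, Jun 10, 2031 (Jun 11, Jun 12, Jun 13, Jun 16, Jun 17, Jun 18, Jun 19, Jun 20, Jun 23, Jun 24, skipping weekends) reaches Tuesday, Jun 24, 2031.

Jun 24, 2031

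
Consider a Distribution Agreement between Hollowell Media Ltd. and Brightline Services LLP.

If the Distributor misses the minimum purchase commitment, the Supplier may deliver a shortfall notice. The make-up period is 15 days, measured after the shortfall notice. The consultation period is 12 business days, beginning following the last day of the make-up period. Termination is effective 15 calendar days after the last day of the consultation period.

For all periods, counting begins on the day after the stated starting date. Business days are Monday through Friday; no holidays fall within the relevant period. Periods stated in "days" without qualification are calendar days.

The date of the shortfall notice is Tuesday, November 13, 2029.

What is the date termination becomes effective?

Adding 15 calendar days to November 13, 2029 gives November 28, 2029, which is the last day of the make-up period.
From Wednesday, November 28, 2029, 12 business days (Nov 29, Nov 30, Dec 3, Dec 4, …, Dec 12, Dec 13, Dec 14, skipping weekends) brings us to Friday, December 14, 2029, which is the last day of the consultation period.
The date termination becomes effective: 15 calendar days after December 14, 2029 is December 29, 2029.

December 29, 2029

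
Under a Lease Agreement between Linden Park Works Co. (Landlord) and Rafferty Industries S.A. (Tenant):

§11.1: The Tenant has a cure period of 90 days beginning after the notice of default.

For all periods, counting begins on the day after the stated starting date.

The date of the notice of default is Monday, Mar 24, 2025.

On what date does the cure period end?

The last day of the cure period: Mar 24, 2025 + 90 days = Jun 22, 2025.

Jun 22, 2025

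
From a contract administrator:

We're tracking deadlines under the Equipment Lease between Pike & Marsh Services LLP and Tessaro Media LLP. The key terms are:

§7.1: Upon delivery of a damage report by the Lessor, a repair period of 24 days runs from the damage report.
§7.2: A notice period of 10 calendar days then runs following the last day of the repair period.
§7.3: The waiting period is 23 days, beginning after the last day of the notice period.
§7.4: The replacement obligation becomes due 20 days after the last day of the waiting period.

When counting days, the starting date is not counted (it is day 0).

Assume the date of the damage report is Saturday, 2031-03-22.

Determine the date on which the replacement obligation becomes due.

2031-06-07

Adding 24 calendar days to 2031-03-22 gives 2031-04-15, which is the last day of the repair period.
The last day of the notice period: 10 calendar days after 2031-04-15 is 2031-04-25.
The last day of the waiting period: 23 calendar days after 2031-04-25 is 2031-05-18.
Adding 20 calendar days to 2031-05-18 gives 2031-06-07, which is the date on which the replacement obligation becomes due.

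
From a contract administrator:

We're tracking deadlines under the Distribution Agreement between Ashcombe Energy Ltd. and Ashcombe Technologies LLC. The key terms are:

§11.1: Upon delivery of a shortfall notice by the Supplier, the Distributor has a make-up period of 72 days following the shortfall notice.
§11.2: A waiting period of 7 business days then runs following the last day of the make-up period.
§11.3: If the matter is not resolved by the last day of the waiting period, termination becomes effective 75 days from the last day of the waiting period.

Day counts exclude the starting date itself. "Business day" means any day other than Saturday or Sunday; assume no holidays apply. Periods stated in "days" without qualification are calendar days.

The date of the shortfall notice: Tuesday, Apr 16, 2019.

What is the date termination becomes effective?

Sep 21, 2019

The last day of the make-up period: 72 calendar days after Apr 16, 2019 is Jun 27, 2019.
The last day of the waiting period: 7 business days after Thursday, Jun 27, 2019, skipping weekends — Jun 28, Jul 1, Jul 2, Jul 3, Jul 4, Jul 5, Jul 8 — lands on Monday, Jul 8, 2019.
Adding 75 calendar days to Jul 8, 2019 gives Sep 21, 2019, which is the date termination becomes effective.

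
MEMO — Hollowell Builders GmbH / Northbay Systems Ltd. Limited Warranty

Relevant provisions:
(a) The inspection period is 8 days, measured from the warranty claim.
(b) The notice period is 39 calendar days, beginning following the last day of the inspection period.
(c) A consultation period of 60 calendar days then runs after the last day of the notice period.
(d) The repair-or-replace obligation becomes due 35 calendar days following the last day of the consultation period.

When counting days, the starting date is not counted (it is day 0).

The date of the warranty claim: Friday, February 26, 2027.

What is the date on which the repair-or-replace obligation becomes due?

July 18, 2027

Adding 8 calendar days to February 26, 2027 gives March 6, 2027, which is the last day of the inspection period.
The last day of the notice period: March 6, 2027 + 39 days = April 14, 2027.
The last day of the consultation period: April 14, 2027 + 60 days = June 13, 2027.
The date on which the repair-or-replace obligation becomes due: June 13, 2027 + 35 days = July 18, 2027.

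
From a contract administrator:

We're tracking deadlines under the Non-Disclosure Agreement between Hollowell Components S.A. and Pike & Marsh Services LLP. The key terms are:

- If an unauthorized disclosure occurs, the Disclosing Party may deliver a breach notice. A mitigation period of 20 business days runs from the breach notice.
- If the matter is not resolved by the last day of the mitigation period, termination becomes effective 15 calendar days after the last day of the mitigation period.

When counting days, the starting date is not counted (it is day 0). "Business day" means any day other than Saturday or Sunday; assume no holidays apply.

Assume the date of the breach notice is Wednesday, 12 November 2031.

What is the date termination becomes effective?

25 December 2031

The last day of the mitigation period: 20 business days after Wednesday, 12 November 2031, skipping weekends — Nov 13, Nov 14, Nov 17, Nov 18, …, Dec 8, Dec 9, Dec 10 — lands on Wednesday, 10 December 2031.
The date termination becomes effective: 15 calendar days after 10 December 2031 is 25 December 2031.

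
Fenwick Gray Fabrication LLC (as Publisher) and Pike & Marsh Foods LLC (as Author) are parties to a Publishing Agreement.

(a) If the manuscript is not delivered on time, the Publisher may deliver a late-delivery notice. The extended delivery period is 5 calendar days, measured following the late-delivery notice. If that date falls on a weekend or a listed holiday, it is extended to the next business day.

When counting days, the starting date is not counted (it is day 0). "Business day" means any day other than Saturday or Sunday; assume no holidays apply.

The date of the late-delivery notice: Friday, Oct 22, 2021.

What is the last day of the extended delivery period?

Oct 27, 2021

The last day of the extended delivery period: Oct 22, 2021 + 5 days = Oct 27, 2021. Oct 27, 2021 is a Wednesday, so no roll-forward applies.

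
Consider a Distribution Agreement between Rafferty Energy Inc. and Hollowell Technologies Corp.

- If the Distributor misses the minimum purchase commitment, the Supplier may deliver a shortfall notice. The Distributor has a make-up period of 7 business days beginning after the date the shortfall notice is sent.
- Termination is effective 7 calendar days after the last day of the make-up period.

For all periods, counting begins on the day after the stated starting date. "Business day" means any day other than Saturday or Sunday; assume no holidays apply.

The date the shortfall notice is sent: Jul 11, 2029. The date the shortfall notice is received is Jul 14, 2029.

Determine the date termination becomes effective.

The last day of the make-up period: 7 business days after Wednesday, Jul 11, 2029, skipping weekends — Jul 12, Jul 13, Jul 16, Jul 17, Jul 18, Jul 19, Jul 20 — lands on Friday, Jul 20, 2029.
The date termination becomes effective: 7 calendar days after Jul 20, 2029 is Jul 27, 2029.

Jul 27, 2029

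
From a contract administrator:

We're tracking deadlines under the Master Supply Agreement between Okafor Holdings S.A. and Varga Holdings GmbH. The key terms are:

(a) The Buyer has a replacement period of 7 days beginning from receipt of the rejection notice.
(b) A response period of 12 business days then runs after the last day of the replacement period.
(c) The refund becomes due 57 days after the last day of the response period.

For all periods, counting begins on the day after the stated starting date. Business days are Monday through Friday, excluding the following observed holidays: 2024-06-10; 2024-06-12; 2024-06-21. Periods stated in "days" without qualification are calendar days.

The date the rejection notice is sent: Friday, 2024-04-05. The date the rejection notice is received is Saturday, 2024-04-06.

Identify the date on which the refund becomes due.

The last day of the replacement period: 2024-04-06 + 7 days = 2024-04-13.
The last day of the response period: counting 12 business days from Saturday, 2024-04-13 (Apr 15, Apr 16, Apr 17, Apr 18, …, Apr 26, Apr 29, Apr 30, skipping weekends) reaches Tuesday, 2024-04-30.
The date on which the refund becomes due: 57 calendar days after 2024-04-30 is 2024-06-26.

2024-06-26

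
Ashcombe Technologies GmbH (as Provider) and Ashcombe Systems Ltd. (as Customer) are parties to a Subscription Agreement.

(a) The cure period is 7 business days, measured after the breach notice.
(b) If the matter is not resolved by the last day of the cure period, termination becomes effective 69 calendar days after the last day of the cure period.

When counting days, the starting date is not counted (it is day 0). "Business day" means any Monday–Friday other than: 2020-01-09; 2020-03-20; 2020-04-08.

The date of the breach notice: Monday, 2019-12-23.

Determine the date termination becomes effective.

The last day of the cure period: 7 business days after Monday, 2019-12-23, skipping weekends — Dec 24, Dec 25, Dec 26, Dec 27, Dec 30, Dec 31, Jan 1 — lands on Wednesday, 2020-01-01.
Adding 69 calendar days to 2020-01-01 gives 2020-03-10, which is the date termination becomes effective.

2020-03-10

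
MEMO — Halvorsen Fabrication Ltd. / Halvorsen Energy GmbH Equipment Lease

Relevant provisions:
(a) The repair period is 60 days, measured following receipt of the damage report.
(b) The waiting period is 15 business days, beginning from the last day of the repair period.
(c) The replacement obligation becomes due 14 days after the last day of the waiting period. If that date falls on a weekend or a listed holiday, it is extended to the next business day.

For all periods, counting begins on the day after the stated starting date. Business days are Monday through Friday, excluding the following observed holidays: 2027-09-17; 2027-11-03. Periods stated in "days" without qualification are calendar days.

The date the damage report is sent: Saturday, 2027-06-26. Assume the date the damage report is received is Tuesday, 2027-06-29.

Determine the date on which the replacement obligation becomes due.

The last day of the repair period: 2027-06-29 + 60 days = 2027-08-28.
The last day of the waiting period: 15 business days after Saturday, 2027-08-28, skipping weekends and the listed holiday on Sep 17 — Aug 30, Aug 31, Sep 1, Sep 2, …, Sep 15, Sep 16, Sep 20 — lands on Monday, 2027-09-20.
The date on which the replacement obligation becomes due: 2027-09-20 + 14 days = 2027-10-04. 2027-10-04 is a Monday and is not a listed holiday, so no roll-forward applies.

2027-10-04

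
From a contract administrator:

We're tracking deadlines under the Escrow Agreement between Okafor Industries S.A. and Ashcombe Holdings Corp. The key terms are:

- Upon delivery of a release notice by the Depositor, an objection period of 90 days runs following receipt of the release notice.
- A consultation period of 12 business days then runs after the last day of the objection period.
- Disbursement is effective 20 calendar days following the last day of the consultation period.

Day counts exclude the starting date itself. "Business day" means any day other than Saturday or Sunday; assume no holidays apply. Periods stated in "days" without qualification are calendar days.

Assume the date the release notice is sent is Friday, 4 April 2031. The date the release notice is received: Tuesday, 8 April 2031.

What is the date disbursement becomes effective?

Adding 90 calendar days to 8 April 2031 gives 7 July 2031, which is the last day of the objection period.
The last day of the consultation period: 12 business days after Monday, 7 July 2031, skipping weekends — Jul 8, Jul 9, Jul 10, Jul 11, …, Jul 21, Jul 22, Jul 23 — lands on Wednesday, 23 July 2031.
The date disbursement becomes effective: 23 July 2031 + 20 days = 12 August 2031.

12 August 2031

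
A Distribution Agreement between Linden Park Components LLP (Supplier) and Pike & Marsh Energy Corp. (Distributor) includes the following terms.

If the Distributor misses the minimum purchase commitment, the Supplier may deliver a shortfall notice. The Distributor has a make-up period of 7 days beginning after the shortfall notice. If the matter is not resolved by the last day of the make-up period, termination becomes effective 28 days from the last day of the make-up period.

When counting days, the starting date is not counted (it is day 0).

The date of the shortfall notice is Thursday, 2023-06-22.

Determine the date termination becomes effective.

The last day of the make-up period: 2023-06-22 + 7 days = 2023-06-29.
The date termination becomes effective: 2023-06-29 + 28 days = 2023-07-27.

2023-07-27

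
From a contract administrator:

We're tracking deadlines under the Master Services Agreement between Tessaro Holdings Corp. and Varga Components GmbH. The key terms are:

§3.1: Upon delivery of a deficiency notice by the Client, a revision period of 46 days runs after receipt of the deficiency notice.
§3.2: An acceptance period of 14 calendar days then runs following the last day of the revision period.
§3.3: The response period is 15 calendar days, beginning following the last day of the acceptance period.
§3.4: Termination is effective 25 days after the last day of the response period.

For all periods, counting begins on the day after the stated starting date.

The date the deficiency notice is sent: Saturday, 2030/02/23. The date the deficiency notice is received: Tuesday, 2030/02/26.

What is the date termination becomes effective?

Adding 46 calendar days to 2030/02/26 gives 2030/04/13, which is the last day of the revision period.
The last day of the acceptance period: 14 calendar days after 2030/04/13 is 2030/04/27.
Adding 15 calendar days to 2030/04/27 gives 2030/05/12, which is the last day of the response period.
The date termination becomes effective: 2030/05/12 + 25 days = 2030/06/06.

2030/06/06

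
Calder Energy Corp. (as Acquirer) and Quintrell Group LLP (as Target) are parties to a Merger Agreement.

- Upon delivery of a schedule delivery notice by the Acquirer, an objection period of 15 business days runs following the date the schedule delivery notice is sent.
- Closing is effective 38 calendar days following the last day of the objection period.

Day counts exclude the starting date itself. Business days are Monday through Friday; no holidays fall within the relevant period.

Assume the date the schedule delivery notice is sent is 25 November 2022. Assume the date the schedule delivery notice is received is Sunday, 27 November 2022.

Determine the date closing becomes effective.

23 January 2023

The last day of the objection period: 15 business days after Friday, 25 November 2022, skipping weekends — Nov 28, Nov 29, Nov 30, Dec 1, …, Dec 14, Dec 15, Dec 16 — lands on Friday, 16 December 2022.
The date closing becomes effective: 16 December 2022 + 38 days = 23 January 2023.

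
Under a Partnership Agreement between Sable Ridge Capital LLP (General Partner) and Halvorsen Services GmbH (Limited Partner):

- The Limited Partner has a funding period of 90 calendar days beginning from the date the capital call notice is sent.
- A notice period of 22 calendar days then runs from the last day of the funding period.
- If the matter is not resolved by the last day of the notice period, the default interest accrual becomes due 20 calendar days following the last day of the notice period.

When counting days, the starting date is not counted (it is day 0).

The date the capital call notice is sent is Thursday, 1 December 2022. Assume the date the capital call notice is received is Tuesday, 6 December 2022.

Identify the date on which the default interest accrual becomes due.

Adding 90 calendar days to 1 December 2022 gives 1 March 2023, which is the last day of the funding period.
Adding 22 calendar days to 1 March 2023 gives 23 March 2023, which is the last day of the notice period.
The date on which the default interest accrual becomes due: 23 March 2023 + 20 days = 12 April 2023.

12 April 2023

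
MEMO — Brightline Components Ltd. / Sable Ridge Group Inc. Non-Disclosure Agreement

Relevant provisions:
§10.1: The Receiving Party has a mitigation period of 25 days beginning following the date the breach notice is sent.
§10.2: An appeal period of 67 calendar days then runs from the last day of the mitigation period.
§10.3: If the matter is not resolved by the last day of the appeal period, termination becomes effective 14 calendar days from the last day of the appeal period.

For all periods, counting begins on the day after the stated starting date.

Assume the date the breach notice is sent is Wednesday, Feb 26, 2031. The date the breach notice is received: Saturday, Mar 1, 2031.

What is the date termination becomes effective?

Jun 12, 2031

The last day of the mitigation period: Feb 26, 2031 + 25 days = Mar 23, 2031.
Adding 67 calendar days to Mar 23, 2031 gives May 29, 2031, which is the last day of the appeal period.
Adding 14 calendar days to May 29, 2031 gives Jun 12, 2031, which is the date termination becomes effective.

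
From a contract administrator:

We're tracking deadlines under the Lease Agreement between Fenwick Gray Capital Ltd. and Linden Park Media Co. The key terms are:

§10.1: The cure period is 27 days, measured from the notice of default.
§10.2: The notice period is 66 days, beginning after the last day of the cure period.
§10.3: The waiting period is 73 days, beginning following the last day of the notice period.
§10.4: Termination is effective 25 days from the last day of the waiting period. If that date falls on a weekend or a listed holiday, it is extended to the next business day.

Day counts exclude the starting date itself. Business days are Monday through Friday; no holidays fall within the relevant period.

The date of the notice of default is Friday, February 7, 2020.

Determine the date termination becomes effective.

Adding 27 calendar days to February 7, 2020 gives March 5, 2020, which is the last day of the cure period.
Adding 66 calendar days to March 5, 2020 gives May 10, 2020, which is the last day of the notice period.
Adding 73 calendar days to May 10, 2020 gives July 22, 2020, which is the last day of the waiting period.
Adding 25 calendar days to July 22, 2020 gives August 16, 2020, which is the date termination becomes effective. That falls on a Sunday, so it rolls to the next business day, Monday, August 17, 2020.

August 17, 2020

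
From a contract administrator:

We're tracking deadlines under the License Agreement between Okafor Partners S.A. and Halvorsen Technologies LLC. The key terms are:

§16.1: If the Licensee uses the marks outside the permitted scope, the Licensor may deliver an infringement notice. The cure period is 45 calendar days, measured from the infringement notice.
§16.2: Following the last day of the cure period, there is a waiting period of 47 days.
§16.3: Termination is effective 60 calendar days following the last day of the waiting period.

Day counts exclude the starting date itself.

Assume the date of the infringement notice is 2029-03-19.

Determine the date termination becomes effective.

2029-08-18

The last day of the cure period: 2029-03-19 + 45 days = 2029-05-03.
The last day of the waiting period: 47 calendar days after 2029-05-03 is 2029-06-19.
The date termination becomes effective: 60 calendar days after 2029-06-19 is 2029-08-18.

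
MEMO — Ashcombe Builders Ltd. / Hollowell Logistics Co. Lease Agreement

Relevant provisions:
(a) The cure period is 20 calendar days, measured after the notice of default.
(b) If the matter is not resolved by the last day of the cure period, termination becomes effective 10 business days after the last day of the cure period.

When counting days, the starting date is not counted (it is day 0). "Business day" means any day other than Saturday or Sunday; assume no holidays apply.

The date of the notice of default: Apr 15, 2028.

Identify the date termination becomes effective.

May 19, 2028

The last day of the cure period: Apr 15, 2028 + 20 days = May 5, 2028.
The date termination becomes effective: counting 10 business days from Friday, May 5, 2028 (May 8, May 9, May 10, May 11, May 12, May 15, May 16, May 17, May 18, May 19, skipping weekends) reaches Friday, May 19, 2028.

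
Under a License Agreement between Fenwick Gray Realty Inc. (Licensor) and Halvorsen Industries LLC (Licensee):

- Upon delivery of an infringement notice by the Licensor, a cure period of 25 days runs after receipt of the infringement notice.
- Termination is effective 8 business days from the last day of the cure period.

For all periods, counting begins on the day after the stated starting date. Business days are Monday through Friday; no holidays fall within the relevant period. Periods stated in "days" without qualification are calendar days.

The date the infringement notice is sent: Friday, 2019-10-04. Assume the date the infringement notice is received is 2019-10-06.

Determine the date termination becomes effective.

2019-11-12

The last day of the cure period: 25 calendar days after 2019-10-06 is 2019-10-31.
The date termination becomes effective: 8 business days after Thursday, 2019-10-31, skipping weekends — Nov 1, Nov 4, Nov 5, Nov 6, Nov 7, Nov 8, Nov 11, Nov 12 — lands on Tuesday, 2019-11-12.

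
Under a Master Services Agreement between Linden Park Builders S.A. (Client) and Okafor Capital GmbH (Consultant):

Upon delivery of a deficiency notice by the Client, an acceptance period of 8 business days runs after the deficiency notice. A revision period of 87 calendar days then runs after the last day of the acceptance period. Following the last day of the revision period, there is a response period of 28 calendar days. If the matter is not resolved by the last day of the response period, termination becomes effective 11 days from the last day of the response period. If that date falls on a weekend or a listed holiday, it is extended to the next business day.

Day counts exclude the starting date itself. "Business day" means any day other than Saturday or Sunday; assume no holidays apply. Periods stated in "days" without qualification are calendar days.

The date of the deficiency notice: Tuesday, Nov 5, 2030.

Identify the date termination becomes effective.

The last day of the acceptance period: counting 8 business days from Tuesday, Nov 5, 2030 (Nov 6, Nov 7, Nov 8, Nov 11, Nov 12, Nov 13, Nov 14, Nov 15, skipping weekends) reaches Friday, Nov 15, 2030.
Adding 87 calendar days to Nov 15, 2030 gives Feb 10, 2031, which is the last day of the revision period.
The last day of the response period: Feb 10, 2031 + 28 days = Mar 10, 2031.
The date termination becomes effective: Mar 10, 2031 + 11 days = Mar 21, 2031. Mar 21, 2031 is a Friday, so no roll-forward applies.

Mar 21, 2031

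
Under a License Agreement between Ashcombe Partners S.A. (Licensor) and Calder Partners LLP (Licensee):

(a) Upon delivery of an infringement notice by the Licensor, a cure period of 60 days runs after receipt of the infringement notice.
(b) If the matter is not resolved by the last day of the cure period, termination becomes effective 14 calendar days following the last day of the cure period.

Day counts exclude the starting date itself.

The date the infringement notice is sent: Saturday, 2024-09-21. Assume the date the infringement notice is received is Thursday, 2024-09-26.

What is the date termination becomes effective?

Adding 60 calendar days to 2024-09-26 gives 2024-11-25, which is the last day of the cure period.
The date termination becomes effective: 14 calendar days after 2024-11-25 is 2024-12-09.

2024-12-09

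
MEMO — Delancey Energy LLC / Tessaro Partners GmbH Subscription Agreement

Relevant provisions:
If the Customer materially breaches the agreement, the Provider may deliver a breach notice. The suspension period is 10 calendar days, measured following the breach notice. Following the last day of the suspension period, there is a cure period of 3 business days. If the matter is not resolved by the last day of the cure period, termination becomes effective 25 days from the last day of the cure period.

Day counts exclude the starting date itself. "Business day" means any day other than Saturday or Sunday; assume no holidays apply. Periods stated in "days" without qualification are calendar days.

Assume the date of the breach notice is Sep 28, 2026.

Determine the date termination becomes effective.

Nov 7, 2026

The last day of the suspension period: 10 calendar days after Sep 28, 2026 is Oct 8, 2026.
The last day of the cure period: 3 business days after Thursday, Oct 8, 2026, skipping weekends — Oct 9, Oct 12, Oct 13 — lands on Tuesday, Oct 13, 2026.
Adding 25 calendar days to Oct 13, 2026 gives Nov 7, 2026, which is the date termination becomes effective.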